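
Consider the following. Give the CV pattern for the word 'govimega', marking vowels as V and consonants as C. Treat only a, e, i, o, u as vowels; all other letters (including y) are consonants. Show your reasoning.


Letter mapping: g = C, o = V, v = C, i = V, m = C, e = V, g = C, a = V.

CVCVCVCV


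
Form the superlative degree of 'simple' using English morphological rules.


Apply superlative formation (ends in e: add -st): 'simple' -> 'simplest'.

simplest


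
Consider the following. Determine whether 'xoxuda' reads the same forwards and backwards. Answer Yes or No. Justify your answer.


Forward: 'xoxuda'
Reversed: 'aduxox'
They differ.

No


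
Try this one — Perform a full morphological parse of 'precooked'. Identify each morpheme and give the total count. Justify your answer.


Step 1: Identify prefix: 'pre' (meaning: before)
Step 2: Identify root: 'cook'
Step 3: Identify suffix(es): 'ed'
Decomposition: pre- (prefix: before) + cook (root) + -ed (suffix: past)
Total morphemes: 3

3 morphemes (pre- (prefix: before) + cook (root) + -ed (suffix: past))


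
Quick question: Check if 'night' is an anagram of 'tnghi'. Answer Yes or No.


Sorted letters of 'night': 'ghint'
Sorted letters of 'tnghi': 'ghint'
They match.

Yes


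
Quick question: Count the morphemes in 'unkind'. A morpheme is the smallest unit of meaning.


Decomposition: un- (prefix) + kind (root) = 2 morpheme(s)

2 morphemes


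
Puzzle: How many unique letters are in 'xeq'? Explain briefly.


Unique letters in 'xeq': {e, q, x} = 3 distinct letters.

3


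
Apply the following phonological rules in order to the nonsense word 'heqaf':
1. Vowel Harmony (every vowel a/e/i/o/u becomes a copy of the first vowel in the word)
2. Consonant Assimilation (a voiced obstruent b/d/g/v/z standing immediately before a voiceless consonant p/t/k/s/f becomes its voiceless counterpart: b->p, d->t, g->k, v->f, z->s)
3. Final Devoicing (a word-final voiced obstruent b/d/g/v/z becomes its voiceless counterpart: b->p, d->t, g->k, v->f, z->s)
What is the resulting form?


Starting form: 'heqaf'
Rule 1: Vowel Harmony: all vowels become 'e' (matching first vowel). 'heqaf' -> 'heqef'
Rule 2: Consonant Assimilation: no voiced obstruent (b/d/g/v/z) stands immediately before a voiceless consonant (p/t/k/s/f). No change.
Rule 3: Final Devoicing: final consonant 'f' is not one of the voiced obstruents b/d/g/v/z. No change.
Final form: 'heqef'

heqef


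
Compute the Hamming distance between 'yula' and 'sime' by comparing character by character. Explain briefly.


Alignment:
Position 1: 'y' vs 's' = DIFFER
Position 2: 'u' vs 'i' = DIFFER
Position 3: 'l' vs 'm' = DIFFER
Position 4: 'a' vs 'e' = DIFFER
Total differences: 4

4


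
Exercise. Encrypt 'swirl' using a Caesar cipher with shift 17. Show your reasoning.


Shift each letter by 17: s -> j, w -> n, i -> z, r -> i, l -> c. Result: 'jnzic'.

jnzic


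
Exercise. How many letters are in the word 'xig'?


Spell out 'xig' and number each letter: x(1), i(2), g(3). Total: 3 letters.

3


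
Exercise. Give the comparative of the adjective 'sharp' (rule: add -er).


Apply comparative formation (add -er): 'sharp' -> 'sharper'.

sharper


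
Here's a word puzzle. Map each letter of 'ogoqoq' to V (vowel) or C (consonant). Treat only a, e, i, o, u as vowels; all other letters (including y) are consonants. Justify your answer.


Letter mapping: o = V, g = C, o = V, q = C, o = V, q = C.

VCVCVC


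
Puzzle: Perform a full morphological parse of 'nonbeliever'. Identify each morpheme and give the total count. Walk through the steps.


Step 1: Identify prefix: 'non' (meaning: not)
Step 2: Identify root: 'believe'
Step 3: Identify suffix(es): 'er'
Decomposition: non- (prefix: not) + believe (root) + -er (suffix: one who)
Total morphemes: 3

3 morphemes (non- (prefix: not) + believe (root) + -er (suffix: one who))


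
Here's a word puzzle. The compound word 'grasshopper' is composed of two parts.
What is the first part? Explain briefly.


Split 'grasshopper' into 'grass' + 'hopper'. The first part is 'grass'.

grass


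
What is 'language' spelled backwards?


Reverse 'language' character by character: 'egaugnal'.

egaugnal


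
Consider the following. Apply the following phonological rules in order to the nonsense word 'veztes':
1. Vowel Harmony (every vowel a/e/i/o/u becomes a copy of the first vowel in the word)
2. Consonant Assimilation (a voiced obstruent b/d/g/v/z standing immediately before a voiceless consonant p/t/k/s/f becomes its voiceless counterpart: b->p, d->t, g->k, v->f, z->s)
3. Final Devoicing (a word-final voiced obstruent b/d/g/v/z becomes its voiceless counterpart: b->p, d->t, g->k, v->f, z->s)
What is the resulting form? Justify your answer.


Starting form: 'veztes'
Rule 1: Vowel Harmony: all vowels already match. No change.
Rule 2: Consonant Assimilation: voiced obstruent before voiceless consonant becomes voiceless ('zt' -> 'st'). 'veztes' -> 'vestes'
Rule 3: Final Devoicing: final consonant 's' is not one of the voiced obstruents b/d/g/v/z. No change.
Final form: 'vestes'

vestes


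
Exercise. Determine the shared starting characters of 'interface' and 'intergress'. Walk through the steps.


Compare from the start: 5 characters match: 'inter'. Mismatch at position 6: 'f' vs 'g'.

inter


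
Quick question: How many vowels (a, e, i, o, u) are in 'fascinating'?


Vowels in 'fascinating': a, i, a, i = 4 vowels.

4


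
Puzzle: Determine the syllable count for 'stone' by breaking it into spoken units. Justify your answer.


Break 'stone' into syllables: stone -> stone = 1 syllable

1 syllable


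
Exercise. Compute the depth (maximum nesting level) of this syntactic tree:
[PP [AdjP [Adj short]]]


Count bracket nesting levels:
'[' at pos 0: depth = 1
'[' at pos 4: depth = 2
'[' at pos 10: depth = 3
Maximum depth reached: 3

3


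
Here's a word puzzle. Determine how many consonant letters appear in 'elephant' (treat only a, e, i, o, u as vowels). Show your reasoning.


Consonants in 'elephant': l, p, h, n, t = 5 consonants.

5


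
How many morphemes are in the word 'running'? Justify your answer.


Decomposition: run (root) + -ing (suffix) = 2 morpheme(s)

2 morphemes


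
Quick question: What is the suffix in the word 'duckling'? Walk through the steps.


The word 'duckling' = 'duck' (root) + '-ling' (suffix). The suffix is '-ling'.

ling


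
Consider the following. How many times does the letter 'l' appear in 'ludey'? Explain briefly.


Letter 'l' in 'ludey': found at position(s) 1 = 1 occurrence(s).

1


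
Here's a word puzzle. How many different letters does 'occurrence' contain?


Unique letters in 'occurrence': {c, e, n, o, r, u} = 6 distinct letters.

6


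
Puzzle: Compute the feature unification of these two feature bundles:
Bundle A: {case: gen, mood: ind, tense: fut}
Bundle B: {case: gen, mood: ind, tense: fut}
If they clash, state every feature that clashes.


Compare features:
case: A=gen vs B=gen -> unified: gen
mood: A=ind vs B=ind -> unified: ind
tense: A=fut vs B=fut -> unified: fut
No clashes found.

Unified: {case: gen, mood: ind, tense: fut}


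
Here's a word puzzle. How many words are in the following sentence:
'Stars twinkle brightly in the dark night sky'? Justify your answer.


Split into words: Stars | twinkle | brightly | in | the | dark | night | sky = 8 words.

8


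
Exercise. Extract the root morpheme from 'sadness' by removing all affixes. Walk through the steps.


Remove suffix '-ness' from 'sadness' to get root 'sad'.

sad


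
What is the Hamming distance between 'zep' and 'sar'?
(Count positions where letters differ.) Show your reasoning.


Alignment:
Position 1: 'z' vs 's' = DIFFER
Position 2: 'e' vs 'a' = DIFFER
Position 3: 'p' vs 'r' = DIFFER
Total differences: 3

3


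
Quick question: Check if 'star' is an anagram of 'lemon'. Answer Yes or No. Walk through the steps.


Sorted letters of 'star': 'arst'
Sorted letters of 'lemon': 'elmno'
They do not match.

No


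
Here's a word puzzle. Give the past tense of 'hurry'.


Apply rule: Change -y to -ied. 'hurry' becomes 'hurried'.

hurried


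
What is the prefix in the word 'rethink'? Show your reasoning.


The word 'rethink' = 're' (prefix) + 'think' (root). The prefix is 're'.

re


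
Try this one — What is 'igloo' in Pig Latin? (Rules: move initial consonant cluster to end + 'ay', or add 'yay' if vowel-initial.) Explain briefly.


'igloo' starts with a vowel, so add 'yay': 'iglooyay'.

iglooyay


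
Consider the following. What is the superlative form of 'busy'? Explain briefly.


Apply superlative formation (consonant + y: change y to i, add -est): 'busy' -> 'busiest'.

busiest


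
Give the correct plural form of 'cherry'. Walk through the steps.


Apply rule: Change -y to -ies (consonant + y). 'cherry' becomes 'cherries'.

cherries


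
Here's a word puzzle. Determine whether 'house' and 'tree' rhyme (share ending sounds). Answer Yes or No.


Rime (stressed vowel + following sounds) of 'house': -ouse = /aʊs/
Rime of 'tree': -ee = /iː/
/aʊs/ and /iː/ are different ending sounds, so the words do not rhyme.

No


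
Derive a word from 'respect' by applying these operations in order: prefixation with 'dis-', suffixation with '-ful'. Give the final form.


Step 1: Add prefix 'dis-' to 'respect' = 'disrespect'
Step 2: Add suffix '-ful' to 'disrespect' = 'disrespectful'

disrespectful


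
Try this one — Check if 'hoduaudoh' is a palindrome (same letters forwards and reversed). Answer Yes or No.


Forward: 'hoduaudoh'
Reversed: 'hoduaudoh'
They are identical.

Yes


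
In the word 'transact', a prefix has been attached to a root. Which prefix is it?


The word 'transact' = 'trans' (prefix) + 'act' (root). The prefix is 'trans'.

trans


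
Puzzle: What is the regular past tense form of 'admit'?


Apply rule: Double final consonant and add -ed. 'admit' becomes 'admitted'.

admitted


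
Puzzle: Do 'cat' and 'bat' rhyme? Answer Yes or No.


Rime (stressed vowel + following sounds) of 'cat': -at = /æt/
Rime of 'bat': -at = /æt/
/æt/ and /æt/ are the same ending sound, so the words rhyme.

Yes


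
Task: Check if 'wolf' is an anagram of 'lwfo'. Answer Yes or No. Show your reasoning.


Sorted letters of 'wolf': 'flow'
Sorted letters of 'lwfo': 'flow'
They match.

Yes


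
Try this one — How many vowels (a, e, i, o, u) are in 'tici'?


Vowels in 'tici': i, i = 2 vowels.

2


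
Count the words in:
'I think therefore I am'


Split into words: I | think | therefore | I | am = 5 words.

5


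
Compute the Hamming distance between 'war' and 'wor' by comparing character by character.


Alignment:
Position 1: 'w' vs 'w' = match
Position 2: 'a' vs 'o' = DIFFER
Position 3: 'r' vs 'r' = match
Total differences: 1

1


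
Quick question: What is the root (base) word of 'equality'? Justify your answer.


Remove suffix '-ity' from 'equality' to get root 'equal'.

equal


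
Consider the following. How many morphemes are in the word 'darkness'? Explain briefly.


Decomposition: dark (root) + -ness (suffix) = 2 morpheme(s)

2 morphemes


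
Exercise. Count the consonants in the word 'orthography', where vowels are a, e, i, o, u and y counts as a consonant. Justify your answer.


Consonants in 'orthography': r, t, h, g, r, p, h, y = 8 consonants.

8


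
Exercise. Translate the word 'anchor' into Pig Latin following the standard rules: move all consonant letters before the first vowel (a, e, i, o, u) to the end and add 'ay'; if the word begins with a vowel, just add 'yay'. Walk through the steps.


'anchor' starts with a vowel, so add 'yay': 'anchoryay'.

anchoryay


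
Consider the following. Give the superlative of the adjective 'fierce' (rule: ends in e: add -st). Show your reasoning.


Apply superlative formation (ends in e: add -st): 'fierce' -> 'fiercest'.

fiercest


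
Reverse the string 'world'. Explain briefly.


Reverse 'world' character by character: 'dlrow'.

dlrow


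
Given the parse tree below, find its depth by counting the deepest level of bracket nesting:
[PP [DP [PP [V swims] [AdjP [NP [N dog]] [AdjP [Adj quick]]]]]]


Count bracket nesting levels:
'[' at pos 0: depth = 1
'[' at pos 4: depth = 2
'[' at pos 8: depth = 3
'[' at pos 12: depth = 4
'[' at pos 22: depth = 4
'[' at pos 28: depth = 5
'[' at pos 32: depth = 6
'[' at pos 41: depth = 5
'[' at pos 47: depth = 6
Maximum depth reached: 6

6


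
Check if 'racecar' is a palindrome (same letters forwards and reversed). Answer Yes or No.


Forward: 'racecar'
Reversed: 'racecar'
They are identical.

Yes


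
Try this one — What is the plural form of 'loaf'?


Apply rule: Change -f to -ves. 'loaf' becomes 'loaves'.

loaves


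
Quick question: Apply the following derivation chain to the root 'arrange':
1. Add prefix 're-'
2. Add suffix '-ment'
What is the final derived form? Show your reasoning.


Step 1: Add prefix 're-' to 'arrange' = 'rearrange'
Step 2: Add suffix '-ment' to 'rearrange' = 'rearrangement'

rearrangement


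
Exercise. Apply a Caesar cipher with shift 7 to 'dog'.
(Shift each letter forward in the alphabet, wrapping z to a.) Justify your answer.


Shift each letter by 7: d -> k, o -> v, g -> n. Result: 'kvn'.

kvn


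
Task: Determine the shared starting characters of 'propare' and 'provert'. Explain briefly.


Compare from the start: 3 characters match: 'pro'. Mismatch at position 4: 'p' vs 'v'.

pro


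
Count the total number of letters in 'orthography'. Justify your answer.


Spell out 'orthography' and number each letter: o(1), r(2), t(3), h(4), o(5), g(6), r(7), a(8), p(9), h(10), y(11). Total: 11 letters.

11


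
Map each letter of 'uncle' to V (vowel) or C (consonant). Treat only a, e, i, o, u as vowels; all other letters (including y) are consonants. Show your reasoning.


Letter mapping: u = V, n = C, c = C, l = C, e = V.

VCCCV


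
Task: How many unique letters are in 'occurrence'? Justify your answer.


Unique letters in 'occurrence': {c, e, n, o, r, u} = 6 distinct letters.

6


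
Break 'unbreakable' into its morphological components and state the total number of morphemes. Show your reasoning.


Step 1: Identify prefix: 'un' (meaning: not/reverse)
Step 2: Identify root: 'break'
Step 3: Identify suffix(es): 'able'
Decomposition: un- (prefix: not/reverse) + break (root) + -able (suffix: capable of)
Total morphemes: 3

3 morphemes (un- (prefix: not/reverse) + break (root) + -able (suffix: capable of))


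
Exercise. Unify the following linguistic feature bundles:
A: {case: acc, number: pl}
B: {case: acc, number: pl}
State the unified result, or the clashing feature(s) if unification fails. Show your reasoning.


Compare features:
case: A=acc vs B=acc -> unified: acc
number: A=pl vs B=pl -> unified: pl
No clashes found.

Unified: {case: acc, number: pl}


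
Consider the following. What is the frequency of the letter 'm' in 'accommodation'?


Letter 'm' in 'accommodation': found at position(s) 5, 6 = 2 occurrence(s).

2


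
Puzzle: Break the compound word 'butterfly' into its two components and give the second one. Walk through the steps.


Split 'butterfly' into 'butter' + 'fly'. The second part is 'fly'.

fly


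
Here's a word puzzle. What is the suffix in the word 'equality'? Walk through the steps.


The word 'equality' = 'equal' (root) + '-ity' (suffix). The suffix is '-ity'.

ity


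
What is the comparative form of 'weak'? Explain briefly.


Apply comparative formation (add -er): 'weak' -> 'weaker'.

weaker


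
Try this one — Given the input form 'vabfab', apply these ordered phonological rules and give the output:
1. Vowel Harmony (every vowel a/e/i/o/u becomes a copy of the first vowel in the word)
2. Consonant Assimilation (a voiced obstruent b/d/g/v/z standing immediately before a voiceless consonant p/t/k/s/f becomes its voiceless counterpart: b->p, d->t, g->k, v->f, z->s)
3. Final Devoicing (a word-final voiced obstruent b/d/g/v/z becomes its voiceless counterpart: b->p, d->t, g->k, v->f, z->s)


Starting form: 'vabfab'
Rule 1: Vowel Harmony: all vowels already match. No change.
Rule 2: Consonant Assimilation: voiced obstruent before voiceless consonant becomes voiceless ('bf' -> 'pf'). 'vabfab' -> 'vapfab'
Rule 3: Final Devoicing: word-final voiced obstruent 'b' becomes voiceless 'p'. 'vapfab' -> 'vapfap'
Final form: 'vapfap'

vapfap


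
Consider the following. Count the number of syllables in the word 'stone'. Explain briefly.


Break 'stone' into syllables: stone -> stone = 1 syllable

1 syllable


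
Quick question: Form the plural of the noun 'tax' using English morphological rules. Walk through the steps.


Apply rule: Add -es (sibilant/fricative ending). 'tax' becomes 'taxes'.

taxes


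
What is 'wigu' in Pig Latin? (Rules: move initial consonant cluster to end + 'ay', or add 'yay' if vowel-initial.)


'wigu': move consonant cluster 'w' to end and add 'ay': 'iguway'.

iguway


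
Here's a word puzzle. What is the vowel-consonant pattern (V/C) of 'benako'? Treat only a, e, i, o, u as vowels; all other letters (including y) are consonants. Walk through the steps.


Letter mapping: b = C, e = V, n = C, a = V, k = C, o = V.

CVCVCV


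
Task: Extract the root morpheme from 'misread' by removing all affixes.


Remove prefix 'mis' from 'misread' to get root 'read'.

read


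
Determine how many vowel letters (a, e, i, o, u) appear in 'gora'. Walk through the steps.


Vowels in 'gora': o, a = 2 vowels.

2


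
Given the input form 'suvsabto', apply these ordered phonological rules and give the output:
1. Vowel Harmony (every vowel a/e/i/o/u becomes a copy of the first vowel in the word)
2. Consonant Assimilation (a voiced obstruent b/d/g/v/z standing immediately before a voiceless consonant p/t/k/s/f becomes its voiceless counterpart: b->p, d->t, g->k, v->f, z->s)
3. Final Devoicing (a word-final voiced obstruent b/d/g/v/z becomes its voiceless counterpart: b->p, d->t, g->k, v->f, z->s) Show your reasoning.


Starting form: 'suvsabto'
Rule 1: Vowel Harmony: all vowels become 'u' (matching first vowel). 'suvsabto' -> 'suvsubtu'
Rule 2: Consonant Assimilation: voiced obstruent before voiceless consonant becomes voiceless ('vs' -> 'fs', 'bt' -> 'pt'). 'suvsubtu' -> 'sufsuptu'
Rule 3: Final Devoicing: the word ends in the vowel 'u', not a consonant. No change.
Final form: 'sufsuptu'

sufsuptu


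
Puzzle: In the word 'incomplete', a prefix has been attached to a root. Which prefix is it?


The word 'incomplete' = 'in' (prefix) + 'complete' (root). The prefix is 'in'.

in


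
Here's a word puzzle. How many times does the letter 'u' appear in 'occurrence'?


Letter 'u' in 'occurrence': found at position(s) 4 = 1 occurrence(s).

1


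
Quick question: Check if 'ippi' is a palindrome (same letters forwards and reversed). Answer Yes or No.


Forward: 'ippi'
Reversed: 'ippi'
They are identical.

Yes


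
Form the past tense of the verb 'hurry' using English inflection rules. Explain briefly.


Apply rule: Change -y to -ied. 'hurry' becomes 'hurried'.

hurried


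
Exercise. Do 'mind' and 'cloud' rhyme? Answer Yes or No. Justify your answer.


Rime (stressed vowel + following sounds) of 'mind': -ind = /aɪnd/
Rime of 'cloud': -oud = /aʊd/
/aɪnd/ and /aʊd/ are different ending sounds, so the words do not rhyme.

No


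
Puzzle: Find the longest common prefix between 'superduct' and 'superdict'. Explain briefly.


Compare from the start: 6 characters match: 'superd'. Mismatch at position 7: 'u' vs 'i'.

superd


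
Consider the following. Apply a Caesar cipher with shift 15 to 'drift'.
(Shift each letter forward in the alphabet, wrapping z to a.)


Shift each letter by 15: d -> s, r -> g, i -> x, f -> u, t -> i. Result: 'sgxui'.

sgxui


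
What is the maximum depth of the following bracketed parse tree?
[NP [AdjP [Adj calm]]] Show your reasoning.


Count bracket nesting levels:
'[' at pos 0: depth = 1
'[' at pos 4: depth = 2
'[' at pos 10: depth = 3
Maximum depth reached: 3

3


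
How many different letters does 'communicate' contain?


Unique letters in 'communicate': {a, c, e, i, m, n, o, t, u} = 9 distinct letters.

9


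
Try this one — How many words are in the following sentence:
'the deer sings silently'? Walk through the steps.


Split into words: the | deer | sings | silently = 4 words.

4


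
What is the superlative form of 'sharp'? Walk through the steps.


Apply superlative formation (add -est): 'sharp' -> 'sharpest'.

sharpest


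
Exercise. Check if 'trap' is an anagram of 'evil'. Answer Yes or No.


Sorted letters of 'trap': 'aprt'
Sorted letters of 'evil': 'eilv'
They do not match.

No


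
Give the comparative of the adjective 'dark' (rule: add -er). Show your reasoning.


Apply comparative formation (add -er): 'dark' -> 'darker'.

darker


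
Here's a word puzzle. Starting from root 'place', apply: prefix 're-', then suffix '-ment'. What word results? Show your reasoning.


Step 1: Add prefix 're-' to 'place' = 'replace'
Step 2: Add suffix '-ment' to 'replace' = 'replacement'

replacement


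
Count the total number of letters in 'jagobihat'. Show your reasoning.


Spell out 'jagobihat' and number each letter: j(1), a(2), g(3), o(4), b(5), i(6), h(7), a(8), t(9). Total: 9 letters.

9


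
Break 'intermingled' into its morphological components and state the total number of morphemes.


Step 1: Identify prefix: 'inter' (meaning: between)
Step 2: Identify root: 'mingle'
Step 3: Identify suffix(es): 'ed'
Decomposition: inter- (prefix: between) + mingle (root) + -ed (suffix: past)
Total morphemes: 3

3 morphemes (inter- (prefix: between) + mingle (root) + -ed (suffix: past))


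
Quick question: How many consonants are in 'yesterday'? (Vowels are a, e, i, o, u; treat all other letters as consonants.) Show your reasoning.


Consonants in 'yesterday': y, s, t, r, d, y = 6 consonants.

6


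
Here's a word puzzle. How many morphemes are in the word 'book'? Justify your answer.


Decomposition: book (free morpheme) = 1 morpheme(s)

1 morphemes


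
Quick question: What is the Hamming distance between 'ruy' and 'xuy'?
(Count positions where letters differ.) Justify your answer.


Alignment:
Position 1: 'r' vs 'x' = DIFFER
Position 2: 'u' vs 'u' = match
Position 3: 'y' vs 'y' = match
Total differences: 1

1


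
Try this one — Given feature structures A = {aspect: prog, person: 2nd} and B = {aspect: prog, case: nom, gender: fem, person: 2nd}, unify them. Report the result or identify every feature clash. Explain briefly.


Compare features:
aspect: A=prog vs B=prog -> unified: prog
case: A=_ vs B=nom -> unified: nom
gender: A=_ vs B=fem -> unified: fem
person: A=2nd vs B=2nd -> unified: 2nd
No clashes found.

Unified: {aspect: prog, case: nom, gender: fem, person: 2nd}


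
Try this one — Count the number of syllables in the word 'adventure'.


Break 'adventure' into syllables: ad-ven-ture -> ad | ven | ture = 3 syllables

3 syllables


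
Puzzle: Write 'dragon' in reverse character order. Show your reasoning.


Reverse 'dragon' character by character: 'nogard'.

nogard


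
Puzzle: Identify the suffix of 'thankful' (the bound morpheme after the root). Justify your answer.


The word 'thankful' = 'thank' (root) + '-ful' (suffix). The suffix is '-ful'.

ful


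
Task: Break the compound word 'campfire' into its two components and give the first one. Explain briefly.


Split 'campfire' into 'camp' + 'fire'. The first part is 'camp'.

camp


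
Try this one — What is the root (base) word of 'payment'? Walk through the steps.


Remove suffix '-ment' from 'payment' to get root 'pay'.

pay


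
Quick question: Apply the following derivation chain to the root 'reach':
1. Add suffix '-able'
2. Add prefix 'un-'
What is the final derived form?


Step 1: Add suffix '-able' to 'reach' = 'reachable'
Step 2: Add prefix 'un-' to 'reachable' = 'unreachable'

unreachable


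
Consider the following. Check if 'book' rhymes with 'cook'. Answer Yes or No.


Rime (stressed vowel + following sounds) of 'book': -ook = /ʊk/
Rime of 'cook': -ook = /ʊk/
/ʊk/ and /ʊk/ are the same ending sound, so the words rhyme.

Yes


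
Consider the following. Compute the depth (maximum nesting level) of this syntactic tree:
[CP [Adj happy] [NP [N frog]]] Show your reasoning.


Count bracket nesting levels:
'[' at pos 0: depth = 1
'[' at pos 4: depth = 2
'[' at pos 16: depth = 2
'[' at pos 20: depth = 3
Maximum depth reached: 3

3


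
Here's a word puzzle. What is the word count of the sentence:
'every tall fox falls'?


Split into words: every | tall | fox | falls = 4 words.

4


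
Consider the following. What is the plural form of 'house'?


Apply rule: Add -s. 'house' becomes 'houses'.

houses


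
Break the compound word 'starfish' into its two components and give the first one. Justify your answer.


Split 'starfish' into 'star' + 'fish'. The first part is 'star'.

star


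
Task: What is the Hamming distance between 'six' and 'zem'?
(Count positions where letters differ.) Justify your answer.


Alignment:
Position 1: 's' vs 'z' = DIFFER
Position 2: 'i' vs 'e' = DIFFER
Position 3: 'x' vs 'm' = DIFFER
Total differences: 3

3


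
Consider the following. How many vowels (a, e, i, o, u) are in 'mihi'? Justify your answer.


Vowels in 'mihi': i, i = 2 vowels.

2


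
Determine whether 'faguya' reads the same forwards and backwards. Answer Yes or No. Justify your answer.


Forward: 'faguya'
Reversed: 'ayugaf'
They differ.

No


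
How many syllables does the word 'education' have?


Break 'education' into syllables: ed-u-ca-tion -> ed | u | ca | tion = 4 syllables

4 syllables


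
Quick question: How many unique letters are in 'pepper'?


Unique letters in 'pepper': {e, p, r} = 3 distinct letters.

3


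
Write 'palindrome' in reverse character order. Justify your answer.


Reverse 'palindrome' character by character: 'emordnilap'.

emordnilap


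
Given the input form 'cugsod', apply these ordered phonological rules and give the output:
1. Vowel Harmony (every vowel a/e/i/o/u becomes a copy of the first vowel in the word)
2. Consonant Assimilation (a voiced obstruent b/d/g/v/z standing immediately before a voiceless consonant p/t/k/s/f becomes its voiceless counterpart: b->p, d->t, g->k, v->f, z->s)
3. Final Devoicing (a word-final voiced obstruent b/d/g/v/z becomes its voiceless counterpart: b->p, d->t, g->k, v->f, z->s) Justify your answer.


Starting form: 'cugsod'
Rule 1: Vowel Harmony: all vowels become 'u' (matching first vowel). 'cugsod' -> 'cugsud'
Rule 2: Consonant Assimilation: voiced obstruent before voiceless consonant becomes voiceless ('gs' -> 'ks'). 'cugsud' -> 'cuksud'
Rule 3: Final Devoicing: word-final voiced obstruent 'd' becomes voiceless 't'. 'cuksud' -> 'cuksut'
Final form: 'cuksut'

cuksut


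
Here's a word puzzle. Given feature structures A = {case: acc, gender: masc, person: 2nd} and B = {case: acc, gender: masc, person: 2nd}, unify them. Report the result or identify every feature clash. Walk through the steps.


Compare features:
case: A=acc vs B=acc -> unified: acc
gender: A=masc vs B=masc -> unified: masc
person: A=2nd vs B=2nd -> unified: 2nd
No clashes found.

Unified: {case: acc, gender: masc, person: 2nd}


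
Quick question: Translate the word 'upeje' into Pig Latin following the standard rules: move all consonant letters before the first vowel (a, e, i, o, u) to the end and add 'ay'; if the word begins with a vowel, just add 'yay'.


'upeje' starts with a vowel, so add 'yay': 'upejeyay'.

upejeyay


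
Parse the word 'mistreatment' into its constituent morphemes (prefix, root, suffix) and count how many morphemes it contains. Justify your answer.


Step 1: Identify prefix: 'mis' (meaning: wrongly)
Step 2: Identify root: 'treat'
Step 3: Identify suffix(es): 'ment'
Decomposition: mis- (prefix: wrongly) + treat (root) + -ment (suffix: action/result)
Total morphemes: 3

3 morphemes (mis- (prefix: wrongly) + treat (root) + -ment (suffix: action/result))


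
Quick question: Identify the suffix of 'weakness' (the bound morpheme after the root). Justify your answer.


The word 'weakness' = 'weak' (root) + '-ness' (suffix). The suffix is '-ness'.

ness


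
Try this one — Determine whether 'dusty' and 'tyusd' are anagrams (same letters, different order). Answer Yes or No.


Sorted letters of 'dusty': 'dstuy'
Sorted letters of 'tyusd': 'dstuy'
They match.

Yes


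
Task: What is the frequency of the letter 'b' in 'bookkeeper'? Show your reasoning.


Letter 'b' in 'bookkeeper': found at position(s) 1 = 1 occurrence(s).

1


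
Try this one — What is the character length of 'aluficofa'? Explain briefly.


Spell out 'aluficofa' and number each letter: a(1), l(2), u(3), f(4), i(5), c(6), o(7), f(8), a(9). Total: 9 letters.

9


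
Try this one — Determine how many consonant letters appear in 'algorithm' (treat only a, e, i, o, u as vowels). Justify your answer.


Consonants in 'algorithm': l, g, r, t, h, m = 6 consonants.

6


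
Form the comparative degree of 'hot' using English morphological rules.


Apply comparative formation (double final consonant, add -er): 'hot' -> 'hotter'.

hotter


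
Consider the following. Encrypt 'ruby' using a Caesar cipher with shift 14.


Shift each letter by 14: r -> f, u -> i, b -> p, y -> m. Result: 'fipm'.

fipm


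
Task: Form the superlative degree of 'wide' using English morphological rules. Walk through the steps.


Apply superlative formation (ends in e: add -st): 'wide' -> 'widest'.

widest


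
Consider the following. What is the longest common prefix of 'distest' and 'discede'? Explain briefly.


Compare from the start: 3 characters match: 'dis'. Mismatch at position 4: 't' vs 'c'.

dis


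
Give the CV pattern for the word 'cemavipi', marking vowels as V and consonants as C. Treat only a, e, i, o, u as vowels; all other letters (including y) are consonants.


Letter mapping: c = C, e = V, m = C, a = V, v = C, i = V, p = C, i = V.

CVCVCVCV


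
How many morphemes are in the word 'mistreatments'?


Decomposition: mis- (prefix) + treat (root) + -ment (suffix) + -s (plural) = 4 morpheme(s)

4 morphemes


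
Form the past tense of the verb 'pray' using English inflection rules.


Apply rule: Add -ed. 'pray' becomes 'prayed'.

prayed


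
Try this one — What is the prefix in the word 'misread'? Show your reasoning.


The word 'misread' = 'mis' (prefix) + 'read' (root). The prefix is 'mis'.

mis


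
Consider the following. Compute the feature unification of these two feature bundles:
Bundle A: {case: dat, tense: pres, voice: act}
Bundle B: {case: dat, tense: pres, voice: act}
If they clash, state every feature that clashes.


Compare features:
case: A=dat vs B=dat -> unified: dat
tense: A=pres vs B=pres -> unified: pres
voice: A=act vs B=act -> unified: act
No clashes found.

Unified: {case: dat, tense: pres, voice: act}


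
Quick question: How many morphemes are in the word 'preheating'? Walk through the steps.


Decomposition: pre- (prefix) + heat (root) + -ing (suffix) = 3 morpheme(s)

3 morphemes


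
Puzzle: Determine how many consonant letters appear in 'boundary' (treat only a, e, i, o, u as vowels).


Consonants in 'boundary': b, n, d, r, y = 5 consonants.

5


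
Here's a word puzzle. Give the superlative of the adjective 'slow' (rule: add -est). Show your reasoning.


Apply superlative formation (add -est): 'slow' -> 'slowest'.

slowest


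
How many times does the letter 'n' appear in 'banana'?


Letter 'n' in 'banana': found at position(s) 3, 5 = 2 occurrence(s).

2


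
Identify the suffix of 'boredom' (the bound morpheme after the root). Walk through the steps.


The word 'boredom' = 'bore' (root) + '-dom' (suffix). The suffix is '-dom'.

dom


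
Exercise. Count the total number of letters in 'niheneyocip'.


Spell out 'niheneyocip' and number each letter: n(1), i(2), h(3), e(4), n(5), e(6), y(7), o(8), c(9), i(10), p(11). Total: 11 letters.

11


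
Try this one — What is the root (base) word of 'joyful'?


Remove suffix '-ful' from 'joyful' to get root 'joy'.

joy


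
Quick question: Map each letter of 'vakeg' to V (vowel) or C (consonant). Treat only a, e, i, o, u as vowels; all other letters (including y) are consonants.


Letter mapping: v = C, a = V, k = C, e = V, g = C.

CVCVC


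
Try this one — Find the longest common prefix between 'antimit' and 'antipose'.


Compare from the start: 4 characters match: 'anti'. Mismatch at position 5: 'm' vs 'p'.

anti


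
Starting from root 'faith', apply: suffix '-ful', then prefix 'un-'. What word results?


Step 1: Add suffix '-ful' to 'faith' = 'faithful'
Step 2: Add prefix 'un-' to 'faithful' = 'unfaithful'

unfaithful


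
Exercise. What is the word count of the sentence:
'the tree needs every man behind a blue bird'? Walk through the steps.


Split into words: the | tree | needs | every | man | behind | a | blue | bird = 9 words.

9


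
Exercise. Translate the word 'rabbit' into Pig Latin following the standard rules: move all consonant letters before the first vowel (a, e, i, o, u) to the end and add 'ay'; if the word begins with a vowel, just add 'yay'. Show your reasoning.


'rabbit': move consonant cluster 'r' to end and add 'ay': 'abbitray'.

abbitray


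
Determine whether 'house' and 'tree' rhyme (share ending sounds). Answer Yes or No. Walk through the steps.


Rime (stressed vowel + following sounds) of 'house': -ouse = /aʊs/
Rime of 'tree': -ee = /iː/
/aʊs/ and /iː/ are different ending sounds, so the words do not rhyme.

No


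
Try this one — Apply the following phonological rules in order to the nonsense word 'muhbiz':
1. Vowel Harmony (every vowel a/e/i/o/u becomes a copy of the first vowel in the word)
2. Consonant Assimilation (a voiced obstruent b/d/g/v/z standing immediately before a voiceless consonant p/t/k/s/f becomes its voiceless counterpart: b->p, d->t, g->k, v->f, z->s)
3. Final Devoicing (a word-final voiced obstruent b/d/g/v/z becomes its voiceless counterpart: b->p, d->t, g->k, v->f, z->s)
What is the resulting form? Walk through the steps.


Starting form: 'muhbiz'
Rule 1: Vowel Harmony: all vowels become 'u' (matching first vowel). 'muhbiz' -> 'muhbuz'
Rule 2: Consonant Assimilation: no voiced obstruent (b/d/g/v/z) stands immediately before a voiceless consonant (p/t/k/s/f). No change.
Rule 3: Final Devoicing: word-final voiced obstruent 'z' becomes voiceless 's'. 'muhbuz' -> 'muhbus'
Final form: 'muhbus'

muhbus


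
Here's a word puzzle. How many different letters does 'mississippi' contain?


Unique letters in 'mississippi': {i, m, p, s} = 4 distinct letters.

4


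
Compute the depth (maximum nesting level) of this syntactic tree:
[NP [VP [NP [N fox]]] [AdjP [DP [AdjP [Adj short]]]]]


Count bracket nesting levels:
'[' at pos 0: depth = 1
'[' at pos 4: depth = 2
'[' at pos 8: depth = 3
'[' at pos 12: depth = 4
'[' at pos 22: depth = 2
'[' at pos 28: depth = 3
'[' at pos 32: depth = 4
'[' at pos 38: depth = 5
Maximum depth reached: 5

5


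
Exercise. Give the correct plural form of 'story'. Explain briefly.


Apply rule: Change -y to -ies (consonant + y). 'story' becomes 'stories'.

stories


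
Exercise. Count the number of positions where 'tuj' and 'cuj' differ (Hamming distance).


Alignment:
Position 1: 't' vs 'c' = DIFFER
Position 2: 'u' vs 'u' = match
Position 3: 'j' vs 'j' = match
Total differences: 1

1


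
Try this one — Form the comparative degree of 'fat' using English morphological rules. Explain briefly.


Apply comparative formation (double final consonant, add -er): 'fat' -> 'fatter'.

fatter


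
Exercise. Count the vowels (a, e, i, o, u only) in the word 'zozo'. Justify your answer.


Vowels in 'zozo': o, o = 2 vowels.

2


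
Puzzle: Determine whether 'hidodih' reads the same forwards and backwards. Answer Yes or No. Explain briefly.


Forward: 'hidodih'
Reversed: 'hidodih'
They are identical.

Yes


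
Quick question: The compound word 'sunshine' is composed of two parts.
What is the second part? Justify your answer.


Split 'sunshine' into 'sun' + 'shine'. The second part is 'shine'.

shine


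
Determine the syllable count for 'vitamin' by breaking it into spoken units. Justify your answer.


Break 'vitamin' into syllables: vi-ta-min -> vi | ta | min = 3 syllables

3 syllables


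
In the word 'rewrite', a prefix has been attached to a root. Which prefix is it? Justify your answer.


The word 'rewrite' = 're' (prefix) + 'write' (root). The prefix is 're'.

re


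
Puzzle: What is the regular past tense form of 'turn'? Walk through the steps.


Apply rule: Add -ed. 'turn' becomes 'turned'.

turned


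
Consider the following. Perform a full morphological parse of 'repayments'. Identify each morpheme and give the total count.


Step 1: Identify prefix: 're' (meaning: again)
Step 2: Identify root: 'pay'
Step 3: Identify suffix(es): 'ment, s'
Decomposition: re- (prefix: again) + pay (root) + -ment (suffix: action/result) + -s (plural)
Total morphemes: 4

4 morphemes (re- (prefix: again) + pay (root) + -ment (suffix: action/result) + -s (plural))


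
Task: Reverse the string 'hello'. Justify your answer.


Reverse 'hello' character by character: 'olleh'.

olleh


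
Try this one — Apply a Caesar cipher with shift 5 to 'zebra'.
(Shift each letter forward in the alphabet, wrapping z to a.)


Shift each letter by 5: z -> e, e -> j, b -> g, r -> w, a -> f. Result: 'ejgwf'.

ejgwf


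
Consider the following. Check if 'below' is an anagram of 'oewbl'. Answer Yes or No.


Sorted letters of 'below': 'below'
Sorted letters of 'oewbl': 'below'
They match.

Yes


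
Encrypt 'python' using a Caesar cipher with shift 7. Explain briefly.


Shift each letter by 7: p -> w, y -> f, t -> a, h -> o, o -> v, n -> u. Result: 'wfaovu'.

wfaovu


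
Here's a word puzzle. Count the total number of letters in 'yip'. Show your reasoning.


Spell out 'yip' and number each letter: y(1), i(2), p(3). Total: 3 letters.

3


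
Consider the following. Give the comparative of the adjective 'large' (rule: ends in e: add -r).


Apply comparative formation (ends in e: add -r): 'large' -> 'larger'.

larger


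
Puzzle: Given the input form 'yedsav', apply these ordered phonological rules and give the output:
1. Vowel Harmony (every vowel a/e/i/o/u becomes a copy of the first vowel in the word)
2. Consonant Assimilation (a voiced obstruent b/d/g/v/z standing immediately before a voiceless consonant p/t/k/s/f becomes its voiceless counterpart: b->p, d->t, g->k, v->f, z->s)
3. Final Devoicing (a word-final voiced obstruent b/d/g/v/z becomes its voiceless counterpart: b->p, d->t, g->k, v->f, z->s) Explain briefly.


Starting form: 'yedsav'
Rule 1: Vowel Harmony: all vowels become 'e' (matching first vowel). 'yedsav' -> 'yedsev'
Rule 2: Consonant Assimilation: voiced obstruent before voiceless consonant becomes voiceless ('ds' -> 'ts'). 'yedsev' -> 'yetsev'
Rule 3: Final Devoicing: word-final voiced obstruent 'v' becomes voiceless 'f'. 'yetsev' -> 'yetsef'
Final form: 'yetsef'

yetsef


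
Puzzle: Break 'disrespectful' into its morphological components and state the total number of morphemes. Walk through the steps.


Step 1: Identify prefix: 'dis' (meaning: not/apart)
Step 2: Identify root: 'respect'
Step 3: Identify suffix(es): 'ful'
Decomposition: dis- (prefix: not/apart) + respect (root) + -ful (suffix: full of)
Total morphemes: 3

3 morphemes (dis- (prefix: not/apart) + respect (root) + -ful (suffix: full of))
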